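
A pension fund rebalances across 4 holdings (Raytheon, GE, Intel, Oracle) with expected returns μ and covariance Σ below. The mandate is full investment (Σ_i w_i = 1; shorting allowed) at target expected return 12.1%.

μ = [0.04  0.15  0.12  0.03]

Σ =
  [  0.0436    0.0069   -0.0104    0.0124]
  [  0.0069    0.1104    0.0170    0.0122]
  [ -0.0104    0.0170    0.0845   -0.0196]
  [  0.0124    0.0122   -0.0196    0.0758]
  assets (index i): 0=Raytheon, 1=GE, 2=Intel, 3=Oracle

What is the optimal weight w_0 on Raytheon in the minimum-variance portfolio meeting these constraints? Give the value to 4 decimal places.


0.1295

u=Σ⁻¹μ = [0.9713  1.0280  1.4355  0.4426]
v=Σ⁻¹𝟙 = [22.6409  3.5553  16.9930  13.3106]
a=μᵀu=0.378594  b=𝟙ᵀu=3.877418  c=𝟙ᵀv=56.499873  D=ac−b²=6.356162
λ₁=(c·0.121−b)/D = (56.499873·0.121−3.877418)/6.356162 = 0.465543
λ₂=(a−b·0.121)/D = (0.378594−3.877418·0.121)/6.356162 = -0.014250
w* = 0.465543·u + -0.014250·v:
  w_0 = 0.465543·0.9713 + -0.014250·22.6409 = 0.1295  (Raytheon)
  w_1 = 0.465543·1.0280 + -0.014250·3.5553 = 0.4279  (GE)
  w_2 = 0.465543·1.4355 + -0.014250·16.9930 = 0.4261  (Intel)
  w_3 = 0.465543·0.4426 + -0.014250·13.3106 = 0.0164  (Oracle)
Σw_i=1.0000  μᵀw=0.1210
σ²=wᵀΣw=λ₁·μ_p+λ₂ = 0.465543·0.121 + -0.014250 = 0.042081 ≈ 0.0421


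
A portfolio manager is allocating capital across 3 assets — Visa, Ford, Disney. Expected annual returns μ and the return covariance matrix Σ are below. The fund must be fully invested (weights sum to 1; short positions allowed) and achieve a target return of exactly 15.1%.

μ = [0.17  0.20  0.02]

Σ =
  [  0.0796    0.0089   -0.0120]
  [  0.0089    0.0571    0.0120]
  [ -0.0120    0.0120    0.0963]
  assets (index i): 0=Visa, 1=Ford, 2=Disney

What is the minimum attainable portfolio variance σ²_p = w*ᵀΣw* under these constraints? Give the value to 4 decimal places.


0.0282

g=Σ⁻¹μ = [1.7800  3.2192  0.0283]
h=Σ⁻¹𝟙 = [12.6174  13.3843  10.2887]
a=μᵀg=0.947014  b=𝟙ᵀg=5.027581  c=𝟙ᵀh=36.290304  D=ac−b²=9.090856
λ₁=(c·0.151−b)/D = (36.290304·0.151−5.027581)/9.090856 = 0.049748
λ₂=(a−b·0.151)/D = (0.947014−5.027581·0.151)/9.090856 = 0.020664
w* = 0.049748·g + 0.020664·h:
  w_0 = 0.049748·1.7800 + 0.020664·12.6174 = 0.3493  (Visa)
  w_1 = 0.049748·3.2192 + 0.020664·13.3843 = 0.4367  (Ford)
  w_2 = 0.049748·0.0283 + 0.020664·10.2887 = 0.2140  (Disney)
Σw_i=1.0000  μᵀw=0.1510
σ²=wᵀΣw=λ₁·μ_p+λ₂ = 0.049748·0.151 + 0.020664 = 0.028176 ≈ 0.0282


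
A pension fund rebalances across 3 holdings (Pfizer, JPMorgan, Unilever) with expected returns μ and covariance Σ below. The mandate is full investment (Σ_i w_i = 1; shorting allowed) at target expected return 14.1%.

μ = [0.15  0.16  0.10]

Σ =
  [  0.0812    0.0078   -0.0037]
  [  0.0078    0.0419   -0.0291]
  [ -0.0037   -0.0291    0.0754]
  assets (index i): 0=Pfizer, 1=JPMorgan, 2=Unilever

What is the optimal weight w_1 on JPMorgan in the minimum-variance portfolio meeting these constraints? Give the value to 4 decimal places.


x=Σ⁻¹μ = [1.4260  6.1791  3.7810]
y=Σ⁻¹𝟙 = [9.5505  43.2059  30.4062]
a=μᵀx=1.580661  b=𝟙ᵀx=11.386133  c=𝟙ᵀy=83.162567  D=ac−b²=1.807752
λ₁=(c·0.141−b)/D = (83.162567·0.141−11.386133)/1.807752 = 0.187962
λ₂=(a−b·0.141)/D = (1.580661−11.386133·0.141)/1.807752 = -0.013710
w* = 0.187962·x + -0.013710·y:
  w_0 = 0.187962·1.4260 + -0.013710·9.5505 = 0.1371  (Pfizer)
  w_1 = 0.187962·6.1791 + -0.013710·43.2059 = 0.5691  (JPMorgan)
  w_2 = 0.187962·3.7810 + -0.013710·30.4062 = 0.2938  (Unilever)
Σw_i=1.0000  μᵀw=0.1410
σ²=wᵀΣw=λ₁·μ_p+λ₂ = 0.187962·0.141 + -0.013710 = 0.012793 ≈ 0.0128

0.5691


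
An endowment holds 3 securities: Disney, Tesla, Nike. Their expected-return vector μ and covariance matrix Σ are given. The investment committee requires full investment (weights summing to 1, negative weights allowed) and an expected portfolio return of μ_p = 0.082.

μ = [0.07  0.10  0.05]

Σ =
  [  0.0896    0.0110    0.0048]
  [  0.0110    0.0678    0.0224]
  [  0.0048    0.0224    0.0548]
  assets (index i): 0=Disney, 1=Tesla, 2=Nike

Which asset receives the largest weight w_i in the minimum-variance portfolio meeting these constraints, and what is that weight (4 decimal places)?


Tesla (0.5291)

g=Σ⁻¹μ = [0.6078  1.2630  0.3429]
h=Σ⁻¹𝟙 = [9.3555  8.6401  13.8970]
a=μᵀg=0.185995  b=𝟙ᵀg=2.213743  c=𝟙ᵀh=31.892583  D=ac−b²=1.031199
λ₁=(c·0.082−b)/D = (31.892583·0.082−2.213743)/1.031199 = 0.389303
λ₂=(a−b·0.082)/D = (0.185995−2.213743·0.082)/1.031199 = 0.004333
w* = 0.389303·g + 0.004333·h:
  w_0 = 0.389303·0.6078 + 0.004333·9.3555 = 0.2772  (Disney)
  w_1 = 0.389303·1.2630 + 0.004333·8.6401 = 0.5291  (Tesla)
  w_2 = 0.389303·0.3429 + 0.004333·13.8970 = 0.1937  (Nike)
Σw_i=1.0000  μᵀw=0.0820
σ²=wᵀΣw=λ₁·μ_p+λ₂ = 0.389303·0.082 + 0.004333 = 0.036256 ≈ 0.0363


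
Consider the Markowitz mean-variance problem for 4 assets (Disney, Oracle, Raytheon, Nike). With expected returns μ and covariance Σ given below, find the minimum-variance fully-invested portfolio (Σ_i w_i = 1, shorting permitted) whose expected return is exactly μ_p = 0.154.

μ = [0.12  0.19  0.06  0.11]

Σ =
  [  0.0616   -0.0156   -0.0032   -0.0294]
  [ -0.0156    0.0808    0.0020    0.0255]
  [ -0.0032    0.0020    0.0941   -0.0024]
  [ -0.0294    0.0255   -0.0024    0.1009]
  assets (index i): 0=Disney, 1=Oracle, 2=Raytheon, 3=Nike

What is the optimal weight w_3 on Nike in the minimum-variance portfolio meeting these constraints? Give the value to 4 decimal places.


0.1183

u=Σ⁻¹μ = [3.3091  2.5193  0.7332  1.4351]
v=Σ⁻¹𝟙 = [27.1525  12.6246  11.6623  14.9093]
a=μᵀu=1.077616  b=𝟙ᵀu=7.996738  c=𝟙ᵀv=66.348709  D=ac−b²=7.550609
λ₁=(c·0.154−b)/D = (66.348709·0.154−7.996738)/7.550609 = 0.294144
λ₂=(a−b·0.154)/D = (1.077616−7.996738·0.154)/7.550609 = -0.020380
w* = 0.294144·u + -0.020380·v:
  w_0 = 0.294144·3.3091 + -0.020380·27.1525 = 0.4200  (Disney)
  w_1 = 0.294144·2.5193 + -0.020380·12.6246 = 0.4837  (Oracle)
  w_2 = 0.294144·0.7332 + -0.020380·11.6623 = -0.0220  (Raytheon)
  w_3 = 0.294144·1.4351 + -0.020380·14.9093 = 0.1183  (Nike)
Σw_i=1.0000  μᵀw=0.1540
σ²=wᵀΣw=λ₁·μ_p+λ₂ = 0.294144·0.154 + -0.020380 = 0.024918 ≈ 0.0249


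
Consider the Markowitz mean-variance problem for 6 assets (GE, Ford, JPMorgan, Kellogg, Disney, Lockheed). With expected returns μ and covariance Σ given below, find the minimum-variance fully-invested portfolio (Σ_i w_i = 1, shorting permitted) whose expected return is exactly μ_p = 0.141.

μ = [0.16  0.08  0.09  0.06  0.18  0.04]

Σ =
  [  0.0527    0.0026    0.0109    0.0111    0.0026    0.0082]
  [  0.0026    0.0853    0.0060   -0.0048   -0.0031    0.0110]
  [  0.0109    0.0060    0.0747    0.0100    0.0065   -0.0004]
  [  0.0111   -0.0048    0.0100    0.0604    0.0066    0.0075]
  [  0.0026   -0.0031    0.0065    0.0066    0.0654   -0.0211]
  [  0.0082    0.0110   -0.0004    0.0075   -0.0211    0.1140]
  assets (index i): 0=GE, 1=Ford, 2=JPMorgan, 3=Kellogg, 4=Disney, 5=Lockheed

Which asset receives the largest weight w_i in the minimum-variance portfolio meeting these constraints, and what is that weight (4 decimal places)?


g=Σ⁻¹μ = [2.6362  0.8549  0.4942  0.1131  2.8194  0.5949]
h=Σ⁻¹𝟙 = [12.2709  10.8200  7.8877  10.9228  16.3938  9.1886]
a=μᵀg=1.072732  b=𝟙ᵀg=7.512647  c=𝟙ᵀh=67.483908  D=ac−b²=15.952296
λ₁=(c·0.141−b)/D = (67.483908·0.141−7.512647)/15.952296 = 0.125536
λ₂=(a−b·0.141)/D = (1.072732−7.512647·0.141)/15.952296 = 0.000843
w* = 0.125536·g + 0.000843·h:
  w_0 = 0.125536·2.6362 + 0.000843·12.2709 = 0.3413  (GE)
  w_1 = 0.125536·0.8549 + 0.000843·10.8200 = 0.1164  (Ford)
  w_2 = 0.125536·0.4942 + 0.000843·7.8877 = 0.0687  (JPMorgan)
  w_3 = 0.125536·0.1131 + 0.000843·10.9228 = 0.0234  (Kellogg)
  w_4 = 0.125536·2.8194 + 0.000843·16.3938 = 0.3678  (Disney)
  w_5 = 0.125536·0.5949 + 0.000843·9.1886 = 0.0824  (Lockheed)
Σw_i=1.0000  μᵀw=0.1410
σ²=wᵀΣw=λ₁·μ_p+λ₂ = 0.125536·0.141 + 0.000843 = 0.018544 ≈ 0.0185

Disney (0.3678)


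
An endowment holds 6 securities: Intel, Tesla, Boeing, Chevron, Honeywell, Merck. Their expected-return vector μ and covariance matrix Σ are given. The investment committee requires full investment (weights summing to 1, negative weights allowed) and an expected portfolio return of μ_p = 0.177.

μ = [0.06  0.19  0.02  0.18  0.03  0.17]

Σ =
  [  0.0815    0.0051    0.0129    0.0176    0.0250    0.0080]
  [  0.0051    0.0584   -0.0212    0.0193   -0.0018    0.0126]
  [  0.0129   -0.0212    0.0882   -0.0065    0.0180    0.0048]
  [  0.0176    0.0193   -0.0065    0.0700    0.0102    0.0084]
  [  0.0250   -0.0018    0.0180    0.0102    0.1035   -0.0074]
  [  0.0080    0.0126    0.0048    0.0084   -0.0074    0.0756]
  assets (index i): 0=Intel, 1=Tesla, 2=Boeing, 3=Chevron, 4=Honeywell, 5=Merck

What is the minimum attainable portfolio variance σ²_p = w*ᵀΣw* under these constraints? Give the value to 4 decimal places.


0.0291

g=Σ⁻¹μ = [-0.1548  2.6831  0.9043  1.7416  0.1581  1.5824]
h=Σ⁻¹𝟙 = [4.5603  17.4776  13.6584  7.6123  6.3637  8.7419]
a=μᵀg=1.105834  b=𝟙ᵀg=6.914768  c=𝟙ᵀh=58.414157  D=ac−b²=16.782324
λ₁=(c·0.177−b)/D = (58.414157·0.177−6.914768)/16.782324 = 0.204056
λ₂=(a−b·0.177)/D = (1.105834−6.914768·0.177)/16.782324 = -0.007036
w* = 0.204056·g + -0.007036·h:
  w_0 = 0.204056·-0.1548 + -0.007036·4.5603 = -0.0637  (Intel)
  w_1 = 0.204056·2.6831 + -0.007036·17.4776 = 0.4245  (Tesla)
  w_2 = 0.204056·0.9043 + -0.007036·13.6584 = 0.0884  (Boeing)
  w_3 = 0.204056·1.7416 + -0.007036·7.6123 = 0.3018  (Chevron)
  w_4 = 0.204056·0.1581 + -0.007036·6.3637 = -0.0125  (Honeywell)
  w_5 = 0.204056·1.5824 + -0.007036·8.7419 = 0.2614  (Merck)
Σw_i=1.0000  μᵀw=0.1770
σ²=wᵀΣw=λ₁·μ_p+λ₂ = 0.204056·0.177 + -0.007036 = 0.029082 ≈ 0.0291


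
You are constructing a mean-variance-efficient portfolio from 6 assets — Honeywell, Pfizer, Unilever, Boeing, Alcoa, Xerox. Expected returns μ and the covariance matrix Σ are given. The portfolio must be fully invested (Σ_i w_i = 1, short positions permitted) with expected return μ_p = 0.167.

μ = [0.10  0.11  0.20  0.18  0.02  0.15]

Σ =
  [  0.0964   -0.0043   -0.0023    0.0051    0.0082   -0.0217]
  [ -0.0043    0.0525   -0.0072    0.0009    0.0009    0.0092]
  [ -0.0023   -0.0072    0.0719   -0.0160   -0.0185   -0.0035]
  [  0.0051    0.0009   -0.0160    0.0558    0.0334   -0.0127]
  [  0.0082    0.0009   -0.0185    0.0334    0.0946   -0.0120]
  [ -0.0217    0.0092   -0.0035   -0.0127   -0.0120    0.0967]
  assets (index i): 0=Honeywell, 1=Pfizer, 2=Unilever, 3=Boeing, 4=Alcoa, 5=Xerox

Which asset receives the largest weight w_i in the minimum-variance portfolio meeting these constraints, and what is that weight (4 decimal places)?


g=Σ⁻¹μ = [1.5685  2.2904  4.1655  5.1855  -0.6536  2.4360]
h=Σ⁻¹𝟙 = [13.6472  20.1082  24.1731  22.0829  8.1926  16.2825]
a=μᵀg=2.527625  b=𝟙ᵀg=14.992403  c=𝟙ᵀh=104.486576  D=ac−b²=39.330677
λ₁=(c·0.167−b)/D = (104.486576·0.167−14.992403)/39.330677 = 0.062467
λ₂=(a−b·0.167)/D = (2.527625−14.992403·0.167)/39.330677 = 0.000607
w* = 0.062467·g + 0.000607·h:
  w_0 = 0.062467·1.5685 + 0.000607·13.6472 = 0.1063  (Honeywell)
  w_1 = 0.062467·2.2904 + 0.000607·20.1082 = 0.1553  (Pfizer)
  w_2 = 0.062467·4.1655 + 0.000607·24.1731 = 0.2749  (Unilever)
  w_3 = 0.062467·5.1855 + 0.000607·22.0829 = 0.3373  (Boeing)
  w_4 = 0.062467·-0.6536 + 0.000607·8.1926 = -0.0358  (Alcoa)
  w_5 = 0.062467·2.4360 + 0.000607·16.2825 = 0.1621  (Xerox)
Σw_i=1.0000  μᵀw=0.1670
σ²=wᵀΣw=λ₁·μ_p+λ₂ = 0.062467·0.167 + 0.000607 = 0.011039 ≈ 0.0110

Boeing (0.3373)


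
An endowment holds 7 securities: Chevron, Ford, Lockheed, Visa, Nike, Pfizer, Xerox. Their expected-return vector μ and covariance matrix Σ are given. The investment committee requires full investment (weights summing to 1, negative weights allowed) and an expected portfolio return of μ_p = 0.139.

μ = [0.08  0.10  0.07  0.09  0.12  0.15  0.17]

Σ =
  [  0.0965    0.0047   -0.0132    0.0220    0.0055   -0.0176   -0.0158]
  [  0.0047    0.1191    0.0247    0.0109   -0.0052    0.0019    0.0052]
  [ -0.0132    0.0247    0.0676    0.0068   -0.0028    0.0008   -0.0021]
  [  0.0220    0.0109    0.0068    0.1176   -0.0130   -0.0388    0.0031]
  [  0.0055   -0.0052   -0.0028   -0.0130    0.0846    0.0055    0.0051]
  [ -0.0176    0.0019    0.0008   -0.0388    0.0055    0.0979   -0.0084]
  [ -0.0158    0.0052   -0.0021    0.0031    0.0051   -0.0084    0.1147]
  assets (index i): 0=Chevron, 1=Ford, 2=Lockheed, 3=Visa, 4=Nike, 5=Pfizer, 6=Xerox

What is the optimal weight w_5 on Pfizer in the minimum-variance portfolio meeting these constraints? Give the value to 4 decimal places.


g=Σ⁻¹μ = [1.3003  0.3868  1.0995  1.2956  1.3363  2.3372  1.7406]
h=Σ⁻¹𝟙 = [14.1378  3.2483  15.8472  11.3570  11.5617  17.3813  11.2607]
a=μᵀg=1.143099  b=𝟙ᵀg=9.496212  c=𝟙ᵀh=84.794107  D=ac−b²=6.749984
λ₁=(c·0.139−b)/D = (84.794107·0.139−9.496212)/6.749984 = 0.339285
λ₂=(a−b·0.139)/D = (1.143099−9.496212·0.139)/6.749984 = -0.026204
w* = 0.339285·g + -0.026204·h:
  w_0 = 0.339285·1.3003 + -0.026204·14.1378 = 0.0707  (Chevron)
  w_1 = 0.339285·0.3868 + -0.026204·3.2483 = 0.0461  (Ford)
  w_2 = 0.339285·1.0995 + -0.026204·15.8472 = -0.0422  (Lockheed)
  w_3 = 0.339285·1.2956 + -0.026204·11.3570 = 0.1420  (Visa)
  w_4 = 0.339285·1.3363 + -0.026204·11.5617 = 0.1504  (Nike)
  w_5 = 0.339285·2.3372 + -0.026204·17.3813 = 0.3375  (Pfizer)
  w_6 = 0.339285·1.7406 + -0.026204·11.2607 = 0.2955  (Xerox)
Σw_i=1.0000  μᵀw=0.1390
σ²=wᵀΣw=λ₁·μ_p+λ₂ = 0.339285·0.139 + -0.026204 = 0.020957 ≈ 0.0210

0.3375


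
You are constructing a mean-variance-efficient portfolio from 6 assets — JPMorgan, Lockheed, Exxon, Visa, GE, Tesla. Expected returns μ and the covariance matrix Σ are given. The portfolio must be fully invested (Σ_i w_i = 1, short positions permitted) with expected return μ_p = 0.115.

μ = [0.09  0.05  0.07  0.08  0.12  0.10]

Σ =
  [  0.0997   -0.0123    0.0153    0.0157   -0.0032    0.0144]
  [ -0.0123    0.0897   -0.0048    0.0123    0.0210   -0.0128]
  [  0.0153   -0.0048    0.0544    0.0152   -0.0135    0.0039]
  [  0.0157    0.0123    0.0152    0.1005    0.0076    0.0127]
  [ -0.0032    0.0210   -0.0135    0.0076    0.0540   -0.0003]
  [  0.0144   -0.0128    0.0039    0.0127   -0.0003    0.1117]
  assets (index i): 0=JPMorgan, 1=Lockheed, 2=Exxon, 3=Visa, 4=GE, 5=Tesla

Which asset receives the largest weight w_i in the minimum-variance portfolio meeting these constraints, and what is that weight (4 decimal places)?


GE (0.7011)

g=Σ⁻¹μ = [0.6236  0.2224  1.6810  0.1242  2.5798  0.7745]
h=Σ⁻¹𝟙 = [7.1115  9.4007  21.1363  1.9158  20.3442  8.2119]
a=μᵀg=0.581863  b=𝟙ᵀg=6.005367  c=𝟙ᵀh=68.120420  D=ac−b²=3.572298
λ₁=(c·0.115−b)/D = (68.120420·0.115−6.005367)/3.572298 = 0.511850
λ₂=(a−b·0.115)/D = (0.581863−6.005367·0.115)/3.572298 = -0.030444
w* = 0.511850·g + -0.030444·h:
  w_0 = 0.511850·0.6236 + -0.030444·7.1115 = 0.1027  (JPMorgan)
  w_1 = 0.511850·0.2224 + -0.030444·9.4007 = -0.1724  (Lockheed)
  w_2 = 0.511850·1.6810 + -0.030444·21.1363 = 0.2169  (Exxon)
  w_3 = 0.511850·0.1242 + -0.030444·1.9158 = 0.0052  (Visa)
  w_4 = 0.511850·2.5798 + -0.030444·20.3442 = 0.7011  (GE)
  w_5 = 0.511850·0.7745 + -0.030444·8.2119 = 0.1464  (Tesla)
Σw_i=1.0000  μᵀw=0.1150
σ²=wᵀΣw=λ₁·μ_p+λ₂ = 0.511850·0.115 + -0.030444 = 0.028419 ≈ 0.0284


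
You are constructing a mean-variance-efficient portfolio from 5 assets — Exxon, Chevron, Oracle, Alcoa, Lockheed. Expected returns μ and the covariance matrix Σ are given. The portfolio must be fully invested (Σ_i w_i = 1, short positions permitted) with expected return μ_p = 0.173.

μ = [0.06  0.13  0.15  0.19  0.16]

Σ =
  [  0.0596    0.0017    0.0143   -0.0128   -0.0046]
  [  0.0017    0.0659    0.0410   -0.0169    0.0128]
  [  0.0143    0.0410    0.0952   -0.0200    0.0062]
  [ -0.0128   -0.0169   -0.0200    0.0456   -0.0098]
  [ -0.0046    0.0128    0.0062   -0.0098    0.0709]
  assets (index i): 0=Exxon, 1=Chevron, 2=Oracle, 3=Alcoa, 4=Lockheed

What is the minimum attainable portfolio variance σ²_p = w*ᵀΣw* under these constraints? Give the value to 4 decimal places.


0.0145

p=Σ⁻¹μ = [2.2686  2.1561  1.5716  6.9002  2.8310]
q=Σ⁻¹𝟙 = [25.0974  17.6592  6.8684  42.3571  17.7987]
a=μᵀp=2.416139  b=𝟙ᵀp=15.727427  c=𝟙ᵀq=109.780731  D=ac−b²=17.893597
λ₁=(c·0.173−b)/D = (109.780731·0.173−15.727427)/17.893597 = 0.182447
λ₂=(a−b·0.173)/D = (2.416139−15.727427·0.173)/17.893597 = -0.017029
w* = 0.182447·p + -0.017029·q:
  w_0 = 0.182447·2.2686 + -0.017029·25.0974 = -0.0135  (Exxon)
  w_1 = 0.182447·2.1561 + -0.017029·17.6592 = 0.0927  (Chevron)
  w_2 = 0.182447·1.5716 + -0.017029·6.8684 = 0.1698  (Oracle)
  w_3 = 0.182447·6.9002 + -0.017029·42.3571 = 0.5376  (Alcoa)
  w_4 = 0.182447·2.8310 + -0.017029·17.7987 = 0.2134  (Lockheed)
Σw_i=1.0000  μᵀw=0.1730
σ²=wᵀΣw=λ₁·μ_p+λ₂ = 0.182447·0.173 + -0.017029 = 0.014535 ≈ 0.0145


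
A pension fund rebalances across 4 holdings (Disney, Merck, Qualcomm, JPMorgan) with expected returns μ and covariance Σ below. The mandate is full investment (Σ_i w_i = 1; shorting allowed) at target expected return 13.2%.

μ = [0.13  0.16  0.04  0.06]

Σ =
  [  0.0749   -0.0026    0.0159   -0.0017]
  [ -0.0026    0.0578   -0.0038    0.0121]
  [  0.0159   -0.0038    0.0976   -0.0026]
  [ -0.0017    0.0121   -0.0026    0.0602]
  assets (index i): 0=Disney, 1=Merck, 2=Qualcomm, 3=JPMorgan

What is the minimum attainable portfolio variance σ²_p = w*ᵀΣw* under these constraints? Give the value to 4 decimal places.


p=Σ⁻¹μ = [1.7922  2.7592  0.2387  0.5030]
q=Σ⁻¹𝟙 = [12.2519  15.4770  9.2320  14.2452]
a=μᵀp=0.714179  b=𝟙ᵀp=5.293058  c=𝟙ᵀq=51.206093  D=ac−b²=8.553850
λ₁=(c·0.132−b)/D = (51.206093·0.132−5.293058)/8.553850 = 0.171402
λ₂=(a−b·0.132)/D = (0.714179−5.293058·0.132)/8.553850 = 0.001811
w* = 0.171402·p + 0.001811·q:
  w_0 = 0.171402·1.7922 + 0.001811·12.2519 = 0.3294  (Disney)
  w_1 = 0.171402·2.7592 + 0.001811·15.4770 = 0.5010  (Merck)
  w_2 = 0.171402·0.2387 + 0.001811·9.2320 = 0.0576  (Qualcomm)
  w_3 = 0.171402·0.5030 + 0.001811·14.2452 = 0.1120  (JPMorgan)
Σw_i=1.0000  μᵀw=0.1320
σ²=wᵀΣw=λ₁·μ_p+λ₂ = 0.171402·0.132 + 0.001811 = 0.024437 ≈ 0.0244

0.0244


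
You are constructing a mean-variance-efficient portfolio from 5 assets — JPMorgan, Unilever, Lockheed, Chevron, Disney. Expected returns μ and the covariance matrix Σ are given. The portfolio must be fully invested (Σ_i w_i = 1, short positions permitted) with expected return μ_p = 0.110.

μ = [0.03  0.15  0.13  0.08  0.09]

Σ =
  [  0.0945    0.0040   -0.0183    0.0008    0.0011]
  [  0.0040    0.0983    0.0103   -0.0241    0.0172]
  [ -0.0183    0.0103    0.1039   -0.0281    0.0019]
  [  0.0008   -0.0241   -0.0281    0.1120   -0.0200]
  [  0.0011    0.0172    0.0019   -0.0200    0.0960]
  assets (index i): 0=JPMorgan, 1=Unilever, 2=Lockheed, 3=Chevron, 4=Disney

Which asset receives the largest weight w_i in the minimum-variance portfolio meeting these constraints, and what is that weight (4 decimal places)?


g=Σ⁻¹μ = [0.5385  1.5655  1.6122  1.6227  0.9570]
h=Σ⁻¹𝟙 = [12.8242  10.1626  15.2419  16.9326  11.6749]
a=μᵀg=0.676511  b=𝟙ᵀg=6.295907  c=𝟙ᵀh=66.836186  D=ac−b²=5.576937
λ₁=(c·0.110−b)/D = (66.836186·0.110−6.295907)/5.576937 = 0.189364
λ₂=(a−b·0.110)/D = (0.676511−6.295907·0.110)/5.576937 = -0.002876
w* = 0.189364·g + -0.002876·h:
  w_0 = 0.189364·0.5385 + -0.002876·12.8242 = 0.0651  (JPMorgan)
  w_1 = 0.189364·1.5655 + -0.002876·10.1626 = 0.2672  (Unilever)
  w_2 = 0.189364·1.6122 + -0.002876·15.2419 = 0.2615  (Lockheed)
  w_3 = 0.189364·1.6227 + -0.002876·16.9326 = 0.2586  (Chevron)
  w_4 = 0.189364·0.9570 + -0.002876·11.6749 = 0.1476  (Disney)
Σw_i=1.0000  μᵀw=0.1100
σ²=wᵀΣw=λ₁·μ_p+λ₂ = 0.189364·0.110 + -0.002876 = 0.017954 ≈ 0.0180

Unilever (0.2672)


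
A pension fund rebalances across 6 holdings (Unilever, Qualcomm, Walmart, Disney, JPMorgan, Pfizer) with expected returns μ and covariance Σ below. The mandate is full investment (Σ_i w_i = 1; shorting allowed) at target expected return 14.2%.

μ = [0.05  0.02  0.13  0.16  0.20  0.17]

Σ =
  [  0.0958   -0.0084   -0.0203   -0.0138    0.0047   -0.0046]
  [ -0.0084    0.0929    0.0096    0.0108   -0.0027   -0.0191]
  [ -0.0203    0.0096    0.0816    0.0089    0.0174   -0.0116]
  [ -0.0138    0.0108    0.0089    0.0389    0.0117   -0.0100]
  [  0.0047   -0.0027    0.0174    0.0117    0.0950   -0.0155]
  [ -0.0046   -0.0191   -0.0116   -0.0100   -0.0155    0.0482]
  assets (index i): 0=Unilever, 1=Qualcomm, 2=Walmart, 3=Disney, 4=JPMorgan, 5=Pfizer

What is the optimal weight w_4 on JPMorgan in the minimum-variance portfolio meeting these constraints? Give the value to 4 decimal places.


0.1046

x=Σ⁻¹μ = [1.9288  0.9556  1.8495  5.0895  2.0934  6.2640]
y=Σ⁻¹𝟙 = [21.6805  16.3746  16.1265  33.3048  9.9263  43.2875]
a=μᵀx=2.653877  b=𝟙ᵀx=18.180875  c=𝟙ᵀy=140.700252  D=ac−b²=42.857015
λ₁=(c·0.142−b)/D = (140.700252·0.142−18.180875)/42.857015 = 0.041967
λ₂=(a−b·0.142)/D = (2.653877−18.180875·0.142)/42.857015 = 0.001685
w* = 0.041967·x + 0.001685·y:
  w_0 = 0.041967·1.9288 + 0.001685·21.6805 = 0.1175  (Unilever)
  w_1 = 0.041967·0.9556 + 0.001685·16.3746 = 0.0677  (Qualcomm)
  w_2 = 0.041967·1.8495 + 0.001685·16.1265 = 0.1048  (Walmart)
  w_3 = 0.041967·5.0895 + 0.001685·33.3048 = 0.2697  (Disney)
  w_4 = 0.041967·2.0934 + 0.001685·9.9263 = 0.1046  (JPMorgan)
  w_5 = 0.041967·6.2640 + 0.001685·43.2875 = 0.3358  (Pfizer)
Σw_i=1.0000  μᵀw=0.1420
σ²=wᵀΣw=λ₁·μ_p+λ₂ = 0.041967·0.142 + 0.001685 = 0.007644 ≈ 0.0076


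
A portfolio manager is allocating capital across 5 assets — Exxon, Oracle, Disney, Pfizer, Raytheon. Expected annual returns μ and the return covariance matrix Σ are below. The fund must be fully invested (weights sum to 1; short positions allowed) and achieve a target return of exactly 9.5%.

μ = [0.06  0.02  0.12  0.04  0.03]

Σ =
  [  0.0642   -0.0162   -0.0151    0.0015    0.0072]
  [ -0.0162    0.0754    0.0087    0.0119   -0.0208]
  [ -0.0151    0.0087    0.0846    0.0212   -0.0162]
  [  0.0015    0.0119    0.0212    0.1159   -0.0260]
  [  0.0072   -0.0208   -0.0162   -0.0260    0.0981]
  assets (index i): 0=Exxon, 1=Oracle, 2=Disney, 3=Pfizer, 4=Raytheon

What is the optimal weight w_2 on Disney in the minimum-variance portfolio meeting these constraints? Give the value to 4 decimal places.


g=Σ⁻¹μ = [1.3963  0.5242  1.7079  0.1006  0.6232]
h=Σ⁻¹𝟙 = [22.0412  19.8386  15.1622  7.4018  17.2479]
a=μᵀg=0.321929  b=𝟙ᵀg=4.352224  c=𝟙ᵀh=81.691795  D=ac−b²=7.357063
λ₁=(c·0.095−b)/D = (81.691795·0.095−4.352224)/7.357063 = 0.463296
λ₂=(a−b·0.095)/D = (0.321929−4.352224·0.095)/7.357063 = -0.012441
w* = 0.463296·g + -0.012441·h:
  w_0 = 0.463296·1.3963 + -0.012441·22.0412 = 0.3727  (Exxon)
  w_1 = 0.463296·0.5242 + -0.012441·19.8386 = -0.0040  (Oracle)
  w_2 = 0.463296·1.7079 + -0.012441·15.1622 = 0.6026  (Disney)
  w_3 = 0.463296·0.1006 + -0.012441·7.4018 = -0.0455  (Pfizer)
  w_4 = 0.463296·0.6232 + -0.012441·17.2479 = 0.0741  (Raytheon)
Σw_i=1.0000  μᵀw=0.0950
σ²=wᵀΣw=λ₁·μ_p+λ₂ = 0.463296·0.095 + -0.012441 = 0.031572 ≈ 0.0316

0.6026


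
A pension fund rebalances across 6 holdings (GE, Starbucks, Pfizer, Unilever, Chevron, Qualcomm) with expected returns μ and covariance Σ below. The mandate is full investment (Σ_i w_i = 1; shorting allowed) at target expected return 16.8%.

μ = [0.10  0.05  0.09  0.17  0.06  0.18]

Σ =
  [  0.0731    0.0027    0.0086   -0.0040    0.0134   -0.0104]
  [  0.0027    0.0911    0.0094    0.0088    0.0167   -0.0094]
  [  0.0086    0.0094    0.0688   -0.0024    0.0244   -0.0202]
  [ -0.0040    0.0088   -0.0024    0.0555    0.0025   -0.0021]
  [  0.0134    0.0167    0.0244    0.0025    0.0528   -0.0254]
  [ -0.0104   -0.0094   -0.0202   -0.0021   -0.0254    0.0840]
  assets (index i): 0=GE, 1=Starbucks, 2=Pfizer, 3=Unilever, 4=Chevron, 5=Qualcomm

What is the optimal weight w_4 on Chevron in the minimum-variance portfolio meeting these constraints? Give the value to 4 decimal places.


p=Σ⁻¹μ = [1.5628  0.1003  1.6943  3.2958  1.3270  3.2387]
q=Σ⁻¹𝟙 = [12.9492  6.5790  13.1843  18.5570  17.7892  23.2578]
a=μᵀp=1.536656  b=𝟙ᵀp=11.218893  c=𝟙ᵀq=92.316439  D=ac−b²=15.995045
λ₁=(c·0.168−b)/D = (92.316439·0.168−11.218893)/15.995045 = 0.268225
λ₂=(a−b·0.168)/D = (1.536656−11.218893·0.168)/15.995045 = -0.021764
w* = 0.268225·p + -0.021764·q:
  w_0 = 0.268225·1.5628 + -0.021764·12.9492 = 0.1374  (GE)
  w_1 = 0.268225·0.1003 + -0.021764·6.5790 = -0.1163  (Starbucks)
  w_2 = 0.268225·1.6943 + -0.021764·13.1843 = 0.1675  (Pfizer)
  w_3 = 0.268225·3.2958 + -0.021764·18.5570 = 0.4802  (Unilever)
  w_4 = 0.268225·1.3270 + -0.021764·17.7892 = -0.0312  (Chevron)
  w_5 = 0.268225·3.2387 + -0.021764·23.2578 = 0.3625  (Qualcomm)
Σw_i=1.0000  μᵀw=0.1680
σ²=wᵀΣw=λ₁·μ_p+λ₂ = 0.268225·0.168 + -0.021764 = 0.023298 ≈ 0.0233

-0.0312


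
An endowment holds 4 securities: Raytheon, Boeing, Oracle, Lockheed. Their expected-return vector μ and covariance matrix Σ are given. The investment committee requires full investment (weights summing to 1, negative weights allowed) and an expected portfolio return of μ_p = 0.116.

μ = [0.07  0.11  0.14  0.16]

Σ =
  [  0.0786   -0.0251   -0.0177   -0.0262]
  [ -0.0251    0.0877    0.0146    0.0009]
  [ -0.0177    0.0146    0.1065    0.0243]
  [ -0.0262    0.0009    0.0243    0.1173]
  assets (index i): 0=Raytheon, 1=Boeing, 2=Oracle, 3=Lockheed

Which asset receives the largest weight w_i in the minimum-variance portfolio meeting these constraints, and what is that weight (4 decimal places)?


Raytheon (0.3120)

p=Σ⁻¹μ = [2.2148  1.6916  1.0807  1.6219]
q=Σ⁻¹𝟙 = [23.9541  16.7478  8.3320  12.0209]
a=μᵀp=0.751900  b=𝟙ᵀp=6.608885  c=𝟙ᵀq=61.054928  D=ac−b²=2.229867
λ₁=(c·0.116−b)/D = (61.054928·0.116−6.608885)/2.229867 = 0.212339
λ₂=(a−b·0.116)/D = (0.751900−6.608885·0.116)/2.229867 = -0.006606
w* = 0.212339·p + -0.006606·q:
  w_0 = 0.212339·2.2148 + -0.006606·23.9541 = 0.3120  (Raytheon)
  w_1 = 0.212339·1.6916 + -0.006606·16.7478 = 0.2486  (Boeing)
  w_2 = 0.212339·1.0807 + -0.006606·8.3320 = 0.1744  (Oracle)
  w_3 = 0.212339·1.6219 + -0.006606·12.0209 = 0.2650  (Lockheed)
Σw_i=1.0000  μᵀw=0.1160
σ²=wᵀΣw=λ₁·μ_p+λ₂ = 0.212339·0.116 + -0.006606 = 0.018025 ≈ 0.0180


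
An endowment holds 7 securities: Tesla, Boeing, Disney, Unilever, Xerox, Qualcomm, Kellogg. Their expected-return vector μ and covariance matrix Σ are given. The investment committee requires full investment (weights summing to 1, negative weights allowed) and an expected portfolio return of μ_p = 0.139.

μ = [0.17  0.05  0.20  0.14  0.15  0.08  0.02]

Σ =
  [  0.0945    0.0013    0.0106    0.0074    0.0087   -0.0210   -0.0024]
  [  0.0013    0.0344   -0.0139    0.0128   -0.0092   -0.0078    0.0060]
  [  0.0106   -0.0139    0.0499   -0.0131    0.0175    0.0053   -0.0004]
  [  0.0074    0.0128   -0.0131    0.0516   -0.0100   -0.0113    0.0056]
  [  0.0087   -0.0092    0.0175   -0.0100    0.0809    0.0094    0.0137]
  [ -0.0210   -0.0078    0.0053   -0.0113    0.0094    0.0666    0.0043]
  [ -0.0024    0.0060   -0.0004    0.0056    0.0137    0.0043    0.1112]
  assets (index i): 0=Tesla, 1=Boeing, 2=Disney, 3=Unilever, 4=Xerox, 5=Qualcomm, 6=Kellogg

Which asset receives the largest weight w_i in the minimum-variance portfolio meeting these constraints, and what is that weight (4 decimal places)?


Disney (0.3041)

p=Σ⁻¹μ = [1.2394  2.8207  4.8596  3.8000  1.2855  2.0219  -0.3560]
q=Σ⁻¹𝟙 = [9.3086  39.1102  29.2553  21.9530  8.8913  22.4063  4.1213]
a=μᵀp=2.203117  b=𝟙ᵀp=15.671095  c=𝟙ᵀq=135.046068  D=ac−b²=51.938992
λ₁=(c·0.139−b)/D = (135.046068·0.139−15.671095)/51.938992 = 0.059691
λ₂=(a−b·0.139)/D = (2.203117−15.671095·0.139)/51.938992 = 0.000478
w* = 0.059691·p + 0.000478·q:
  w_0 = 0.059691·1.2394 + 0.000478·9.3086 = 0.0784  (Tesla)
  w_1 = 0.059691·2.8207 + 0.000478·39.1102 = 0.1871  (Boeing)
  w_2 = 0.059691·4.8596 + 0.000478·29.2553 = 0.3041  (Disney)
  w_3 = 0.059691·3.8000 + 0.000478·21.9530 = 0.2373  (Unilever)
  w_4 = 0.059691·1.2855 + 0.000478·8.8913 = 0.0810  (Xerox)
  w_5 = 0.059691·2.0219 + 0.000478·22.4063 = 0.1314  (Qualcomm)
  w_6 = 0.059691·-0.3560 + 0.000478·4.1213 = -0.0193  (Kellogg)
Σw_i=1.0000  μᵀw=0.1390
σ²=wᵀΣw=λ₁·μ_p+λ₂ = 0.059691·0.139 + 0.000478 = 0.008775 ≈ 0.0088


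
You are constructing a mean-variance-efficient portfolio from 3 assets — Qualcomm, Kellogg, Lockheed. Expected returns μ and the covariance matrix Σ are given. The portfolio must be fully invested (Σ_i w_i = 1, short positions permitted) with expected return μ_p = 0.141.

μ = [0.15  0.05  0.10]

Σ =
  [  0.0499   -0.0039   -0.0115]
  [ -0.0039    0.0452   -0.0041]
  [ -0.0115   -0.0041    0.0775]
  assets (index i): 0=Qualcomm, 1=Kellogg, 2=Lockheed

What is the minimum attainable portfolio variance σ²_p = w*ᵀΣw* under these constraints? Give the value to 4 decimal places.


g=Σ⁻¹μ = [3.5688  1.5868  1.9038]
h=Σ⁻¹𝟙 = [26.2645  26.0390  18.1781]
a=μᵀg=0.805043  b=𝟙ᵀg=7.059437  c=𝟙ᵀh=70.481598  D=ac−b²=6.905030
λ₁=(c·0.141−b)/D = (70.481598·0.141−7.059437)/6.905030 = 0.416865
λ₂=(a−b·0.141)/D = (0.805043−7.059437·0.141)/6.905030 = -0.027565
w* = 0.416865·g + -0.027565·h:
  w_0 = 0.416865·3.5688 + -0.027565·26.2645 = 0.7637  (Qualcomm)
  w_1 = 0.416865·1.5868 + -0.027565·26.0390 = -0.0563  (Kellogg)
  w_2 = 0.416865·1.9038 + -0.027565·18.1781 = 0.2926  (Lockheed)
Σw_i=1.0000  μᵀw=0.1410
σ²=wᵀΣw=λ₁·μ_p+λ₂ = 0.416865·0.141 + -0.027565 = 0.031213 ≈ 0.0312

0.0312


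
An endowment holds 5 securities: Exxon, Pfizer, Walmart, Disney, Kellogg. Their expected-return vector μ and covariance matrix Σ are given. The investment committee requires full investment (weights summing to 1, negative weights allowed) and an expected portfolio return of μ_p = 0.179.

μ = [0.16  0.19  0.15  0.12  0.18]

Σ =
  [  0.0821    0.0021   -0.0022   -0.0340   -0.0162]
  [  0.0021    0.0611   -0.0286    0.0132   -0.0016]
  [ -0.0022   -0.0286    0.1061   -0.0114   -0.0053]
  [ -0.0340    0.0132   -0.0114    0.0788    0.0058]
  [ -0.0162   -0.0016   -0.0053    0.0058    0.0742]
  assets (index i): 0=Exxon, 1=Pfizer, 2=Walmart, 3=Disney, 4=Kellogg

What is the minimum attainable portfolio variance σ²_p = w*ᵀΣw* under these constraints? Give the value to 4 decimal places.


0.0164

p=Σ⁻¹μ = [3.6802  3.8986  2.9911  2.6460  3.3203]
q=Σ⁻¹𝟙 = [24.7202  20.1209  18.5955  21.2796  18.9730]
a=μᵀp=2.693404  b=𝟙ᵀp=16.536217  c=𝟙ᵀq=103.689206  D=ac−b²=5.830437
λ₁=(c·0.179−b)/D = (103.689206·0.179−16.536217)/5.830437 = 0.347170
λ₂=(a−b·0.179)/D = (2.693404−16.536217·0.179)/5.830437 = -0.045722
w* = 0.347170·p + -0.045722·q:
  w_0 = 0.347170·3.6802 + -0.045722·24.7202 = 0.1474  (Exxon)
  w_1 = 0.347170·3.8986 + -0.045722·20.1209 = 0.4335  (Pfizer)
  w_2 = 0.347170·2.9911 + -0.045722·18.5955 = 0.1882  (Walmart)
  w_3 = 0.347170·2.6460 + -0.045722·21.2796 = -0.0543  (Disney)
  w_4 = 0.347170·3.3203 + -0.045722·18.9730 = 0.2852  (Kellogg)
Σw_i=1.0000  μᵀw=0.1790
σ²=wᵀΣw=λ₁·μ_p+λ₂ = 0.347170·0.179 + -0.045722 = 0.016421 ≈ 0.0164


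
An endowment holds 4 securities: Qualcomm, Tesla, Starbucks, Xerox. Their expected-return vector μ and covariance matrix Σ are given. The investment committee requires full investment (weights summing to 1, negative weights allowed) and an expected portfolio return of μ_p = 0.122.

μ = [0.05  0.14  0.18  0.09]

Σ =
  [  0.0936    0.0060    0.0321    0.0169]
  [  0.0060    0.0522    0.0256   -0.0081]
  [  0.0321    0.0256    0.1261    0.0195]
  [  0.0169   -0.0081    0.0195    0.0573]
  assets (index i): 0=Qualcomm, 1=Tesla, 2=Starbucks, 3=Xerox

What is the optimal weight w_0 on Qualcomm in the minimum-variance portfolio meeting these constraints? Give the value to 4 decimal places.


x=Σ⁻¹μ = [-0.1830  2.6545  0.6606  1.7751]
y=Σ⁻¹𝟙 = [6.1926  21.9193  -1.0466  19.0803]
a=μᵀx=0.641148  b=𝟙ᵀx=4.907167  c=𝟙ᵀy=46.145566  D=ac−b²=5.505862
λ₁=(c·0.122−b)/D = (46.145566·0.122−4.907167)/5.505862 = 0.131241
λ₂=(a−b·0.122)/D = (0.641148−4.907167·0.122)/5.505862 = 0.007714
w* = 0.131241·x + 0.007714·y:
  w_0 = 0.131241·-0.1830 + 0.007714·6.1926 = 0.0237  (Qualcomm)
  w_1 = 0.131241·2.6545 + 0.007714·21.9193 = 0.5175  (Tesla)
  w_2 = 0.131241·0.6606 + 0.007714·-1.0466 = 0.0786  (Starbucks)
  w_3 = 0.131241·1.7751 + 0.007714·19.0803 = 0.3802  (Xerox)
Σw_i=1.0000  μᵀw=0.1220
σ²=wᵀΣw=λ₁·μ_p+λ₂ = 0.131241·0.122 + 0.007714 = 0.023726 ≈ 0.0237

0.0237


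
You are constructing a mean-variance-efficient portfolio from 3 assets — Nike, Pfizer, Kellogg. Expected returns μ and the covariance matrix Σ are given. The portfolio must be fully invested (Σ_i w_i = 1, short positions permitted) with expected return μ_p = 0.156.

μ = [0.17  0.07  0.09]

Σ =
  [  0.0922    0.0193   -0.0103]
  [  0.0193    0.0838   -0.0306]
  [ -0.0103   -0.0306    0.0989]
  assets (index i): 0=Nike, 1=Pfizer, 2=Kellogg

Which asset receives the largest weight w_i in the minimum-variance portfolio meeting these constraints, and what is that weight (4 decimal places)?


Nike (0.8115)

x=Σ⁻¹μ = [1.8048  0.9251  1.3842]
y=Σ⁻¹𝟙 = [9.3605  15.5865  15.9086]
a=μᵀx=0.496152  b=𝟙ᵀx=4.114112  c=𝟙ᵀy=40.855552  D=ac−b²=3.344649
λ₁=(c·0.156−b)/D = (40.855552·0.156−4.114112)/3.344649 = 0.675513
λ₂=(a−b·0.156)/D = (0.496152−4.114112·0.156)/3.344649 = -0.043547
w* = 0.675513·x + -0.043547·y:
  w_0 = 0.675513·1.8048 + -0.043547·9.3605 = 0.8115  (Nike)
  w_1 = 0.675513·0.9251 + -0.043547·15.5865 = -0.0538  (Pfizer)
  w_2 = 0.675513·1.3842 + -0.043547·15.9086 = 0.2423  (Kellogg)
Σw_i=1.0000  μᵀw=0.1560
σ²=wᵀΣw=λ₁·μ_p+λ₂ = 0.675513·0.156 + -0.043547 = 0.061833 ≈ 0.0618


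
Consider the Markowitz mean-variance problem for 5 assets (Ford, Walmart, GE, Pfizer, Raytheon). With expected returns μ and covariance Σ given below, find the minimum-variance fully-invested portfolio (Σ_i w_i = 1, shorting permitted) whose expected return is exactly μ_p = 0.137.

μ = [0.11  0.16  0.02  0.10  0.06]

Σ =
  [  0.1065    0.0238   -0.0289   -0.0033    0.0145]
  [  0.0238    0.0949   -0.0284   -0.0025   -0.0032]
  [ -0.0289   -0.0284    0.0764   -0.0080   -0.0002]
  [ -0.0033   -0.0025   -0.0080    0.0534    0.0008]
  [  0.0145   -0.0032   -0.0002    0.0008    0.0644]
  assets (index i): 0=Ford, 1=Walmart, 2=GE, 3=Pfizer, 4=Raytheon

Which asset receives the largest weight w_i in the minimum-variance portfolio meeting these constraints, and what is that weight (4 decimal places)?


Walmart (0.5300)

u=Σ⁻¹μ = [0.9864  2.0096  1.6205  2.2587  0.7864]
v=Σ⁻¹𝟙 = [11.7119  16.5287  26.2065  23.9481  13.4962]
a=μᵀu=0.735503  b=𝟙ᵀu=7.661612  c=𝟙ᵀv=91.891316  D=ac−b²=8.886057
λ₁=(c·0.137−b)/D = (91.891316·0.137−7.661612)/8.886057 = 0.554520
λ₂=(a−b·0.137)/D = (0.735503−7.661612·0.137)/8.886057 = -0.035352
w* = 0.554520·u + -0.035352·v:
  w_0 = 0.554520·0.9864 + -0.035352·11.7119 = 0.1330  (Ford)
  w_1 = 0.554520·2.0096 + -0.035352·16.5287 = 0.5300  (Walmart)
  w_2 = 0.554520·1.6205 + -0.035352·26.2065 = -0.0278  (GE)
  w_3 = 0.554520·2.2587 + -0.035352·23.9481 = 0.4059  (Pfizer)
  w_4 = 0.554520·0.7864 + -0.035352·13.4962 = -0.0410  (Raytheon)
Σw_i=1.0000  μᵀw=0.1370
σ²=wᵀΣw=λ₁·μ_p+λ₂ = 0.554520·0.137 + -0.035352 = 0.040618 ≈ 0.0406


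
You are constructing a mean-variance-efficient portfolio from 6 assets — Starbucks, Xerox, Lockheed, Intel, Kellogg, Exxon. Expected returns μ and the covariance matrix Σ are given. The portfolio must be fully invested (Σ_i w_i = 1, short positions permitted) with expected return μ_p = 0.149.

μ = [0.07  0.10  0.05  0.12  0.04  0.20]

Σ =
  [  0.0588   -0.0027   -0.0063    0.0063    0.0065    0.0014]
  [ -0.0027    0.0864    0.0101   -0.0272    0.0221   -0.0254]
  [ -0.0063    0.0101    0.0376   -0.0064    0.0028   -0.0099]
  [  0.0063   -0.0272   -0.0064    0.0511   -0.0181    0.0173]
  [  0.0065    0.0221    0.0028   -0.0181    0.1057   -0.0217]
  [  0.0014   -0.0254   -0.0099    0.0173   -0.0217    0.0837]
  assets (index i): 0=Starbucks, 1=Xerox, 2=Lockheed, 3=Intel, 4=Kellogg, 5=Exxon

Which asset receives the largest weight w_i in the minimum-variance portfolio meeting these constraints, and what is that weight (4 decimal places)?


g=Σ⁻¹μ = [1.0245  2.5965  2.0611  3.1631  0.8706  2.9760]
h=Σ⁻¹𝟙 = [16.3946  20.1125  33.1060  30.4975  12.4128  18.6070]
a=μᵀg=1.444014  b=𝟙ᵀg=12.691791  c=𝟙ᵀh=131.130479  D=ac−b²=28.272689
λ₁=(c·0.149−b)/D = (131.130479·0.149−12.691791)/28.272689 = 0.242165
λ₂=(a−b·0.149)/D = (1.444014−12.691791·0.149)/28.272689 = -0.015813
w* = 0.242165·g + -0.015813·h:
  w_0 = 0.242165·1.0245 + -0.015813·16.3946 = -0.0111  (Starbucks)
  w_1 = 0.242165·2.5965 + -0.015813·20.1125 = 0.3107  (Xerox)
  w_2 = 0.242165·2.0611 + -0.015813·33.1060 = -0.0244  (Lockheed)
  w_3 = 0.242165·3.1631 + -0.015813·30.4975 = 0.2837  (Intel)
  w_4 = 0.242165·0.8706 + -0.015813·12.4128 = 0.0145  (Kellogg)
  w_5 = 0.242165·2.9760 + -0.015813·18.6070 = 0.4265  (Exxon)
Σw_i=1.0000  μᵀw=0.1490
σ²=wᵀΣw=λ₁·μ_p+λ₂ = 0.242165·0.149 + -0.015813 = 0.020270 ≈ 0.0203

Exxon (0.4265)


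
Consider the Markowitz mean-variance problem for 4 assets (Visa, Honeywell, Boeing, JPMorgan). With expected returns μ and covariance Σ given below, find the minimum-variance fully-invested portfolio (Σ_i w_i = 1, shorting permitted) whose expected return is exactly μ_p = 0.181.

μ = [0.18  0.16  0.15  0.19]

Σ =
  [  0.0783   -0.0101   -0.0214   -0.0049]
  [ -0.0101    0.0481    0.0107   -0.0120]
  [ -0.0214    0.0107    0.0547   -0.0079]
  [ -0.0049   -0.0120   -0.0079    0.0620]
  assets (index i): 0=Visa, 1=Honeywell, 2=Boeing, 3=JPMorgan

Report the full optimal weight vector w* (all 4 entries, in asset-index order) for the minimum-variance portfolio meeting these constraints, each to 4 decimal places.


x=Σ⁻¹μ = [4.3441  4.4937  4.2589  4.8203]
y=Σ⁻¹𝟙 = [25.2145  26.7967  26.7631  26.7184]
a=μᵀx=3.055630  b=𝟙ᵀx=17.917048  c=𝟙ᵀy=105.492729  D=ac−b²=1.326092
λ₁=(c·0.181−b)/D = (105.492729·0.181−17.917048)/1.326092 = 0.887673
λ₂=(a−b·0.181)/D = (3.055630−17.917048·0.181)/1.326092 = -0.141284
w* = 0.887673·x + -0.141284·y:
  w_0 = 0.887673·4.3441 + -0.141284·25.2145 = 0.2938  (Visa)
  w_1 = 0.887673·4.4937 + -0.141284·26.7967 = 0.2030  (Honeywell)
  w_2 = 0.887673·4.2589 + -0.141284·26.7631 = -0.0007  (Boeing)
  w_3 = 0.887673·4.8203 + -0.141284·26.7184 = 0.5039  (JPMorgan)
Σw_i=1.0000  μᵀw=0.1810
σ²=wᵀΣw=λ₁·μ_p+λ₂ = 0.887673·0.181 + -0.141284 = 0.019384 ≈ 0.0194

0.2938  0.2030  -0.0007  0.5039


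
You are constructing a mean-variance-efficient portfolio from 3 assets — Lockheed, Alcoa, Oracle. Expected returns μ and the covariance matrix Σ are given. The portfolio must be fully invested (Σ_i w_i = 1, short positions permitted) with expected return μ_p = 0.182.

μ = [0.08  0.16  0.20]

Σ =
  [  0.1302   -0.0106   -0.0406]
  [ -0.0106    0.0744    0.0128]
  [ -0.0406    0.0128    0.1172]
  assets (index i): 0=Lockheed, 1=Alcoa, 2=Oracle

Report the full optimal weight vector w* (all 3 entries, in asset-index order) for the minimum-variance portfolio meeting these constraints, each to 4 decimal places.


0.0081  0.4257  0.5662

u=Σ⁻¹μ = [1.3921  2.0101  1.9692]
v=Σ⁻¹𝟙 = [12.2965  13.2408  11.3460]
a=μᵀu=0.826829  b=𝟙ᵀu=5.371448  c=𝟙ᵀv=36.883280  D=ac−b²=1.643703
λ₁=(c·0.182−b)/D = (36.883280·0.182−5.371448)/1.643703 = 0.816029
λ₂=(a−b·0.182)/D = (0.826829−5.371448·0.182)/1.643703 = -0.091729
w* = 0.816029·u + -0.091729·v:
  w_0 = 0.816029·1.3921 + -0.091729·12.2965 = 0.0081  (Lockheed)
  w_1 = 0.816029·2.0101 + -0.091729·13.2408 = 0.4257  (Alcoa)
  w_2 = 0.816029·1.9692 + -0.091729·11.3460 = 0.5662  (Oracle)
Σw_i=1.0000  μᵀw=0.1820
σ²=wᵀΣw=λ₁·μ_p+λ₂ = 0.816029·0.182 + -0.091729 = 0.056789 ≈ 0.0568
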